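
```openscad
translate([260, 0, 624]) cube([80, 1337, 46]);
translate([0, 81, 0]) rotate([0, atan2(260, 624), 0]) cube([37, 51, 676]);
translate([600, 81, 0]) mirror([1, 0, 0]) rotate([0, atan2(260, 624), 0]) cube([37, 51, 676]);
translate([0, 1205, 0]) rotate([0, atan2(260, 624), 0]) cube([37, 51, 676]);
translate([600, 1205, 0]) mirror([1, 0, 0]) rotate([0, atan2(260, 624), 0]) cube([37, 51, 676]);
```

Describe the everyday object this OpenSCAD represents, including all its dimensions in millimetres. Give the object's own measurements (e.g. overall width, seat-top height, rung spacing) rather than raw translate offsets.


A sawhorse. A 80×1337×46 mm beam (x, y, z) sits on two A-frame leg pairs. Each pair is two raked legs of 37×51 mm section (51 mm along y) splaying symmetrically in x. Each leg rises 624 mm vertically over 260 mm of horizontal reach and is 676 mm long along its own axis. Every leg's outer bottom edge rests on the floor and its outer top edge meets a bottom edge of the beam — the left legs (tilting toward +x) meet the beam's −x bottom edge, the right legs (their mirror images, tilting toward −x) meet its +x bottom edge — so the leg tops tuck under the beam, the beam's underside is 624 mm above the floor, and the feet are 600 mm apart outside-to-outside with the beam centred between them. The two leg pairs are set in 81 mm from either end of the beam.


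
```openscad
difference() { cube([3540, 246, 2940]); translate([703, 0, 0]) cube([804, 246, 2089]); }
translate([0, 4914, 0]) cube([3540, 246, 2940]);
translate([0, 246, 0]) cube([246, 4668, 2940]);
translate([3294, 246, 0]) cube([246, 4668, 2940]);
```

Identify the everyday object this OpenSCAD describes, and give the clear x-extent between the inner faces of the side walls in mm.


A single room. The interior width is 3048 mm.

Four walls enclosing a rectangle with a door in the front wall — a room. Outside width 3540 minus two 246 mm walls gives 3048 mm.


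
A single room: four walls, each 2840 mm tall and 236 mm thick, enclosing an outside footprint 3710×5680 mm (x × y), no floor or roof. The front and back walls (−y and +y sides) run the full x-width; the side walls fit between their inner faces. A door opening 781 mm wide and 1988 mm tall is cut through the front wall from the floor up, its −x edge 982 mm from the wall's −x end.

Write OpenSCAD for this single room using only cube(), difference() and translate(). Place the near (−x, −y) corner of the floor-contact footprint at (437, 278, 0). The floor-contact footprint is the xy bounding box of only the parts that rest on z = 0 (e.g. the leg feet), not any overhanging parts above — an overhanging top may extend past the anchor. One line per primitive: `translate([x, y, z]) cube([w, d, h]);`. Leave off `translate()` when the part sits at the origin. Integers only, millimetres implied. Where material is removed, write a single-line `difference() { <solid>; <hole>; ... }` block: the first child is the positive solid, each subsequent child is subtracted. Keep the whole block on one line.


difference() { translate([437, 278, 0]) cube([3710, 236, 2840]); translate([1419, 278, 0]) cube([781, 236, 1988]); }
translate([437, 5722, 0]) cube([3710, 236, 2840]);
translate([437, 514, 0]) cube([236, 5208, 2840]);
translate([3911, 514, 0]) cube([236, 5208, 2840]);


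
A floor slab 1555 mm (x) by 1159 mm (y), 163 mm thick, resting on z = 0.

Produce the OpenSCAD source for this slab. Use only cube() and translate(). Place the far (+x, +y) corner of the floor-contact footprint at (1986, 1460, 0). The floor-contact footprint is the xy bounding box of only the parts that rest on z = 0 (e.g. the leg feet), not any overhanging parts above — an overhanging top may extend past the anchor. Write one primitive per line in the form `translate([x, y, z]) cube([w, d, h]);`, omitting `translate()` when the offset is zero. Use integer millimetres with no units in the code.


translate([431, 301, 0]) cube([1555, 1159, 163]);


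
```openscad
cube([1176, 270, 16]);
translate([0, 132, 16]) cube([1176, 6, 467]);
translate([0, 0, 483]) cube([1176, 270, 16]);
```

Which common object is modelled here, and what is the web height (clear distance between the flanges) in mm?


An I-beam. The web height is 467 mm.

Two wide flanges with a thin centred web — an I-beam. Overall 499 mm minus two 16 mm flanges gives a web of 499 − 2·16 = 467 mm.


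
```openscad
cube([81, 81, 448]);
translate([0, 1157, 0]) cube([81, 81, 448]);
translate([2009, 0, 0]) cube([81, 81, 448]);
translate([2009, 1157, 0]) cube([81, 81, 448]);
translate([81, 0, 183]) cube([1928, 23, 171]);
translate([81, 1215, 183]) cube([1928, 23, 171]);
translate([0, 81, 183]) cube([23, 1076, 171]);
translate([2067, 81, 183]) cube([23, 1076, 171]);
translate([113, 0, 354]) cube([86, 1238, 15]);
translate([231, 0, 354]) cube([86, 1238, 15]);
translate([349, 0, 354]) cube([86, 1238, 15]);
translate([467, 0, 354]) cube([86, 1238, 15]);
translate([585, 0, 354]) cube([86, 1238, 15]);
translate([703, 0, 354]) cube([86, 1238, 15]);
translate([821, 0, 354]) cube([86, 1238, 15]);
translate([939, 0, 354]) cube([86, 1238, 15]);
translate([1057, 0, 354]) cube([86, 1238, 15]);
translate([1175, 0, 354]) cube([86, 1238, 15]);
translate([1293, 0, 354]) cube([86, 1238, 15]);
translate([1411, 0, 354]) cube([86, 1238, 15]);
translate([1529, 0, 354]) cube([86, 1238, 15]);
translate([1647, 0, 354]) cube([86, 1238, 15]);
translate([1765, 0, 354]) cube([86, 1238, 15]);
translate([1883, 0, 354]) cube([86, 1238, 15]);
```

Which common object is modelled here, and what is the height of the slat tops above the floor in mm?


A bed frame. The slat-top height is 369 mm.

Four posts, four rails, and a row of slats — a bed frame. Slats sit on the rails at z = 183 + 171 = 354; with slat thickness 15, the top is 369 mm.


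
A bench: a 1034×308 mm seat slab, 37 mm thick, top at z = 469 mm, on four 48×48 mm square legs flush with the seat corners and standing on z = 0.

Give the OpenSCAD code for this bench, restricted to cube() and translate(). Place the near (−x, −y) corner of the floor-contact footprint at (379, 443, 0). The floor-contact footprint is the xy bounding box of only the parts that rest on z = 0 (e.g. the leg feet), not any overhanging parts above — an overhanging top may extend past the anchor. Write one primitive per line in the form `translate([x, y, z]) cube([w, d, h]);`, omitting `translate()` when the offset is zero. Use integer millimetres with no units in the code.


translate([379, 443, 432]) cube([1034, 308, 37]);
translate([379, 443, 0]) cube([48, 48, 432]);
translate([379, 703, 0]) cube([48, 48, 432]);
translate([1365, 443, 0]) cube([48, 48, 432]);
translate([1365, 703, 0]) cube([48, 48, 432]);


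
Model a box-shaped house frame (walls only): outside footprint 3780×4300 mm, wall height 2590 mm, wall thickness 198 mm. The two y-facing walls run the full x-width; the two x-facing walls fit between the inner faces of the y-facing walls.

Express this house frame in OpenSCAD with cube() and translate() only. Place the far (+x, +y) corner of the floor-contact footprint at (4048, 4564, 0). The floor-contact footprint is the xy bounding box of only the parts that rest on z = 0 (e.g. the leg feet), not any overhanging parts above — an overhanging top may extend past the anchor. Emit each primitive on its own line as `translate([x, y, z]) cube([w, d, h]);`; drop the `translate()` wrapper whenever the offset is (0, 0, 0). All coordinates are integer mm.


translate([268, 264, 0]) cube([3780, 198, 2590]);
translate([268, 4366, 0]) cube([3780, 198, 2590]);
translate([268, 462, 0]) cube([198, 3904, 2590]);
translate([3850, 462, 0]) cube([198, 3904, 2590]);


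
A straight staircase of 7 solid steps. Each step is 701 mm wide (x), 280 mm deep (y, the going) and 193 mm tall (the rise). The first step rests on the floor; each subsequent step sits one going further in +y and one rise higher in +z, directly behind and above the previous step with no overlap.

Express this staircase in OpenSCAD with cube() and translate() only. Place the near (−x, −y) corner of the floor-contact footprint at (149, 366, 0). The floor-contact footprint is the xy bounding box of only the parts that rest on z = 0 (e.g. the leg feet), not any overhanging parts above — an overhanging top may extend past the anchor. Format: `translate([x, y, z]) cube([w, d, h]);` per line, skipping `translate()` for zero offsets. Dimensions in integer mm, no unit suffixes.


translate([149, 366, 0]) cube([701, 280, 193]);
translate([149, 646, 193]) cube([701, 280, 193]);
translate([149, 926, 386]) cube([701, 280, 193]);
translate([149, 1206, 579]) cube([701, 280, 193]);
translate([149, 1486, 772]) cube([701, 280, 193]);
translate([149, 1766, 965]) cube([701, 280, 193]);
translate([149, 2046, 1158]) cube([701, 280, 193]);


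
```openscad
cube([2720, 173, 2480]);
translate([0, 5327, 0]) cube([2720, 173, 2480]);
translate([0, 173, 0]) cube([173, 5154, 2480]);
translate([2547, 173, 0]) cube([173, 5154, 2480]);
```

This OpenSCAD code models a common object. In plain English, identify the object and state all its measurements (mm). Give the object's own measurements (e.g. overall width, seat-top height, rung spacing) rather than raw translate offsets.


The wall frame of a small rectangular building: four walls, each 2480 mm tall and 173 mm thick, enclosing a footprint 2720 mm (x) by 5500 mm (y) outside-to-outside, with no floor or roof. The front and back walls (the −y and +y sides) span the full width; the two side walls fit between them.


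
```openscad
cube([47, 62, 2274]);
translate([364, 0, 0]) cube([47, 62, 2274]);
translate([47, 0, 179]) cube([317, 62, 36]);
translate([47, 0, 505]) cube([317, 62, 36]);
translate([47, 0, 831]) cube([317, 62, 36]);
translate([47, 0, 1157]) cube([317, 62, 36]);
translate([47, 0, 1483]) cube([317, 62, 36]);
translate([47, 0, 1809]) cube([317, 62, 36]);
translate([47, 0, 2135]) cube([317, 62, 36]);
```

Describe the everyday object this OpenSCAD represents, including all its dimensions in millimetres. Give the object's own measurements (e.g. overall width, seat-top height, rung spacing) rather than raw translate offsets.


A straight ladder. Two 47×62 mm vertical rails, 2274 mm tall, stand 411 mm apart (outside-to-outside) with their front faces coplanar on the −y side. 7 rungs, each 62 mm deep and 36 mm tall, span between the inner faces of the rails, front faces flush with the rails. The lowest rung's underside is at z = 179 mm and rungs are spaced 326 mm apart (underside to underside).


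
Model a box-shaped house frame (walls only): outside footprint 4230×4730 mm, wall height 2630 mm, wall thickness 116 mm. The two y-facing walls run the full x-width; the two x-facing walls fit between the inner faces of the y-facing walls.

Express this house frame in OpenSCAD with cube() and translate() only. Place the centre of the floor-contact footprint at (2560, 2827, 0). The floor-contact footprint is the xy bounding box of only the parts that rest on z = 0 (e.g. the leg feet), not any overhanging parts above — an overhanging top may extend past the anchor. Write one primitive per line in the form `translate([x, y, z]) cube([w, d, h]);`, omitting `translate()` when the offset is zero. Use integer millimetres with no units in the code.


translate([445, 462, 0]) cube([4230, 116, 2630]);
translate([445, 5076, 0]) cube([4230, 116, 2630]);
translate([445, 578, 0]) cube([116, 4498, 2630]);
translate([4559, 578, 0]) cube([116, 4498, 2630]);


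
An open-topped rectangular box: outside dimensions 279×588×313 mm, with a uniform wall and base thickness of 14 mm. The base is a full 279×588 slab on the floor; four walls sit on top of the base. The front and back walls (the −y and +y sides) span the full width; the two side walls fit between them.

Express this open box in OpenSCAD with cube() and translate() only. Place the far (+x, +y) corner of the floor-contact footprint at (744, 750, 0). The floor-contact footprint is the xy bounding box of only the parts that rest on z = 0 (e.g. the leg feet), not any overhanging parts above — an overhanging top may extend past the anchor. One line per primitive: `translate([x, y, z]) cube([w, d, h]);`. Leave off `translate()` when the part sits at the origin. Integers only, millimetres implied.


translate([465, 162, 0]) cube([279, 588, 14]);
translate([465, 162, 14]) cube([279, 14, 299]);
translate([465, 736, 14]) cube([279, 14, 299]);
translate([465, 176, 14]) cube([14, 560, 299]);
translate([730, 176, 14]) cube([14, 560, 299]);


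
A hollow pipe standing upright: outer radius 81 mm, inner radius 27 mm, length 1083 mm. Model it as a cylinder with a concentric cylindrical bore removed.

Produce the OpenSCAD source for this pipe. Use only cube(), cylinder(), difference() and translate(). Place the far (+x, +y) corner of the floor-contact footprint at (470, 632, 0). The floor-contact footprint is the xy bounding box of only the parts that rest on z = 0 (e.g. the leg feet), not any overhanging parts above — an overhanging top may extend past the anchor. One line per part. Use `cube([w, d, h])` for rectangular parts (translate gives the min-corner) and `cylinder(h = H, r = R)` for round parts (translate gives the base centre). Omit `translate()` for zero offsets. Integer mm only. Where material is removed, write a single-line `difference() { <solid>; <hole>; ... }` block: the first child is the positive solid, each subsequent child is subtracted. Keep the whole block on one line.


difference() { translate([389, 551, 0]) cylinder(h = 1083, r = 81); translate([389, 551, 0]) cylinder(h = 1083, r = 27); }


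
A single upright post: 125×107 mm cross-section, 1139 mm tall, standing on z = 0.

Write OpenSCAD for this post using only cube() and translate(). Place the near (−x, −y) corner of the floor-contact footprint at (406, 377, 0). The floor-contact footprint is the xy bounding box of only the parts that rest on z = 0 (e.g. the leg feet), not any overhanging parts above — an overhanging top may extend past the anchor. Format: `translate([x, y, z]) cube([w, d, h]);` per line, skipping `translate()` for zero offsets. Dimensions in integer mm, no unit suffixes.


translate([406, 377, 0]) cube([125, 107, 1139]);


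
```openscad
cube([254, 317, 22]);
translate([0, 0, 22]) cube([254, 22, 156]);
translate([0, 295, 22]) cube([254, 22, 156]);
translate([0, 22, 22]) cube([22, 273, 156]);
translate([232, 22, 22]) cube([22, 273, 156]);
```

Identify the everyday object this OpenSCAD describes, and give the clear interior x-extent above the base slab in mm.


An open box. The internal width is 210 mm.

A 254×317 base slab with four walls standing on it — an open box. The base is 254 mm wide and the walls are 22 mm thick, so the internal width is 254 − 2 × 22 = 210 mm.


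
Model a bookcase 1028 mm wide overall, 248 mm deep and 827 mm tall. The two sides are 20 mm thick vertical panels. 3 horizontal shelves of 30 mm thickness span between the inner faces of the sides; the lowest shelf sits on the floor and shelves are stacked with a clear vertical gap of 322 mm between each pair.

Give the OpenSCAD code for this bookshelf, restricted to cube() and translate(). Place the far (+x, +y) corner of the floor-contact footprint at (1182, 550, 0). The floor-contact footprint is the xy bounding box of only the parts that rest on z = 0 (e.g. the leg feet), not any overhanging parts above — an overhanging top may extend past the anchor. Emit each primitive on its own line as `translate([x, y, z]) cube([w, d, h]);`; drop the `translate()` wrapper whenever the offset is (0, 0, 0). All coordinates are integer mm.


translate([154, 302, 0]) cube([20, 248, 827]);
translate([1162, 302, 0]) cube([20, 248, 827]);
translate([174, 302, 0]) cube([988, 248, 30]);
translate([174, 302, 352]) cube([988, 248, 30]);
translate([174, 302, 704]) cube([988, 248, 30]);


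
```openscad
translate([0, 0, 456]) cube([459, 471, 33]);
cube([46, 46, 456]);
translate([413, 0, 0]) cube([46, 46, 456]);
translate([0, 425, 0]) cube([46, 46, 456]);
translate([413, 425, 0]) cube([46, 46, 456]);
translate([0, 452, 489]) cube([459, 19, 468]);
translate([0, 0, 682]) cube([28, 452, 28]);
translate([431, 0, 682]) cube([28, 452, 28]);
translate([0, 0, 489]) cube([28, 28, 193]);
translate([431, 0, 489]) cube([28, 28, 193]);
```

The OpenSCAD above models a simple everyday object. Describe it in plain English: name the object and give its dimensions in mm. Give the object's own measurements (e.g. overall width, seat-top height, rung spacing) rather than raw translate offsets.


A chair. The seat is a 459×471×33 mm slab with its top at z = 489 mm, on four 46×46 mm corner legs (flush with the seat edges, standing on z = 0). A flat backrest 19 mm thick, 468 mm tall, spans the full seat width and rises from the seat top along its +y edge, rear face flush with the rear of the seat. Two armrests of 28×28 mm section run along each side from the seat's front edge to the front of the backrest, top faces 221 mm above the seat top and outer faces flush with the seat's x-edges; a 28×28 mm post under the front of each armrest stands on the seat at the front corner.


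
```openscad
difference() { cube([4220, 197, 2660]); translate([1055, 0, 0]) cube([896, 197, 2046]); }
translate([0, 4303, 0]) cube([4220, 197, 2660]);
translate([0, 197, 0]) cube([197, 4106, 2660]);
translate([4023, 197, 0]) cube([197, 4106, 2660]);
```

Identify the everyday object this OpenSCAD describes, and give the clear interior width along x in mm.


A single room. The interior width is 3826 mm.

Four walls enclosing a rectangle with a door in the front wall — a room. Outside width 4220 minus two 197 mm walls gives 3826 mm.


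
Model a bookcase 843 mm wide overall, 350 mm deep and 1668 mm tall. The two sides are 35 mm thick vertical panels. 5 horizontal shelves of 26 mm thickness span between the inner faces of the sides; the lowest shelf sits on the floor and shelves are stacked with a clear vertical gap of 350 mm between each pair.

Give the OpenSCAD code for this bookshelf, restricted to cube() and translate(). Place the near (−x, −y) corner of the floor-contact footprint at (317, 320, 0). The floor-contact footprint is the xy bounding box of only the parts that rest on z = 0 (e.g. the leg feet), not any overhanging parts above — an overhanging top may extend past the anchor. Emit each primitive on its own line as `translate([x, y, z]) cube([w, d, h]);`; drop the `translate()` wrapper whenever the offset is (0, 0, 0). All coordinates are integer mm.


translate([317, 320, 0]) cube([35, 350, 1668]);
translate([1125, 320, 0]) cube([35, 350, 1668]);
translate([352, 320, 0]) cube([773, 350, 26]);
translate([352, 320, 376]) cube([773, 350, 26]);
translate([352, 320, 752]) cube([773, 350, 26]);
translate([352, 320, 1128]) cube([773, 350, 26]);
translate([352, 320, 1504]) cube([773, 350, 26]);


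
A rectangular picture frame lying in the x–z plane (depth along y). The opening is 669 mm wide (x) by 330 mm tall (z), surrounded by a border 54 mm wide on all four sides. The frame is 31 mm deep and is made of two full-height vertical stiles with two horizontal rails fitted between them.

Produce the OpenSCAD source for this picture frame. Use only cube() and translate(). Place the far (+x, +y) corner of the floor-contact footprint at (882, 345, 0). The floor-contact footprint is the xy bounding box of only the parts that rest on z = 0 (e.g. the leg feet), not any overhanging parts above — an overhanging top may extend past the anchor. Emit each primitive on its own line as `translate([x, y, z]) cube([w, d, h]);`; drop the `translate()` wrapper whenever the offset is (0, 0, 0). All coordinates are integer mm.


translate([105, 314, 0]) cube([54, 31, 438]);
translate([828, 314, 0]) cube([54, 31, 438]);
translate([159, 314, 0]) cube([669, 31, 54]);
translate([159, 314, 384]) cube([669, 31, 54]);


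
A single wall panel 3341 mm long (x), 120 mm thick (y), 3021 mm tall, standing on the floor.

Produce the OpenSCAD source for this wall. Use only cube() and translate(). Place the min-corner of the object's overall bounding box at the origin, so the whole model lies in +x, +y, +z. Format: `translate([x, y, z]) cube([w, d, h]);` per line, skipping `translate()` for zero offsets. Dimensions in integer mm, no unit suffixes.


cube([3341, 120, 3021]);


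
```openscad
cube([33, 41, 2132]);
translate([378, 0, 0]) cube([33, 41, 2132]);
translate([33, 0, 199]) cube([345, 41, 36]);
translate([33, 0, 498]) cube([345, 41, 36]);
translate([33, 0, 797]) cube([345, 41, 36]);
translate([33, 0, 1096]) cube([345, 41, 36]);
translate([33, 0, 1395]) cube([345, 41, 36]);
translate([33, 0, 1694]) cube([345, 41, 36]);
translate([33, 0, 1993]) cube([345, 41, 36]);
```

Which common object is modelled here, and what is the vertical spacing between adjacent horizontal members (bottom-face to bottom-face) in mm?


A ladder. The rung spacing is 299 mm.

Two tall 33×41 posts with 7 short bars between them — a ladder. Adjacent rungs sit at z = 199 and z = 498, so the spacing is 498 − 199 = 299 mm.


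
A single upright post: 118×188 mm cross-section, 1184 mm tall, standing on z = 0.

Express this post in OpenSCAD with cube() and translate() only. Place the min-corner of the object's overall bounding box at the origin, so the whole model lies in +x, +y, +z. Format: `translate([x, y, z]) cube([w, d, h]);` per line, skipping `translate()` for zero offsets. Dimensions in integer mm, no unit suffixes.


cube([118, 188, 1184]);


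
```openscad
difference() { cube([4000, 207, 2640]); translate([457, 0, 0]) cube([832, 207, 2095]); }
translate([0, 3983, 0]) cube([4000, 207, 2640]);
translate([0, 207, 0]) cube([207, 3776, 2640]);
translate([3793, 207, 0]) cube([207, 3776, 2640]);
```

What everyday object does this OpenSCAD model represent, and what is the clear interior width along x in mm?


A single room. The interior width is 3586 mm.

Four walls enclosing a rectangle with a door in the front wall — a room. Outside width 4000 minus two 207 mm walls gives 3586 mm.


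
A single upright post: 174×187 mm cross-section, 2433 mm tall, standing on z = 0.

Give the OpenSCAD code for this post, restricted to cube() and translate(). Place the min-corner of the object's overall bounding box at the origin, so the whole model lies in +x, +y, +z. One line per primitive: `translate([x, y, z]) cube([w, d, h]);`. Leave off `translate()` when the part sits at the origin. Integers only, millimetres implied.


cube([174, 187, 2433]);


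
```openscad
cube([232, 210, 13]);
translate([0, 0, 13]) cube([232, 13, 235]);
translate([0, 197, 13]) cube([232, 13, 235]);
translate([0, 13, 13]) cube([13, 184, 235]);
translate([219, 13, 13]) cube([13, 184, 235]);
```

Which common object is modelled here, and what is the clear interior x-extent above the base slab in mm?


An open box. The internal width is 206 mm.

A 232×210 base slab with four walls standing on it — an open box. The base is 232 mm wide and the walls are 13 mm thick, so the internal width is 232 − 2 × 13 = 206 mm.


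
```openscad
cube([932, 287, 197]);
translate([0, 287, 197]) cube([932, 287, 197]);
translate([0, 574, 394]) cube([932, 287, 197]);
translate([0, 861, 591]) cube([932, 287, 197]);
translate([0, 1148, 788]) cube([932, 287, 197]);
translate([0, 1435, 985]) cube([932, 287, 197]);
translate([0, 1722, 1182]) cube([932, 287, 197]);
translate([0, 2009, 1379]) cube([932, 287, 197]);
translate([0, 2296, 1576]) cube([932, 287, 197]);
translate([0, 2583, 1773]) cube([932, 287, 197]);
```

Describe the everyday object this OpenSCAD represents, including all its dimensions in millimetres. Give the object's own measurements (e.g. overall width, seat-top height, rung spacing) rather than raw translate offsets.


A straight staircase of 10 solid steps. Each step is 932 mm wide (x), 287 mm deep (y, the going) and 197 mm tall (the rise). The first step rests on the floor; each subsequent step sits one going further in +y and one rise higher in +z, directly behind and above the previous step with no overlap.


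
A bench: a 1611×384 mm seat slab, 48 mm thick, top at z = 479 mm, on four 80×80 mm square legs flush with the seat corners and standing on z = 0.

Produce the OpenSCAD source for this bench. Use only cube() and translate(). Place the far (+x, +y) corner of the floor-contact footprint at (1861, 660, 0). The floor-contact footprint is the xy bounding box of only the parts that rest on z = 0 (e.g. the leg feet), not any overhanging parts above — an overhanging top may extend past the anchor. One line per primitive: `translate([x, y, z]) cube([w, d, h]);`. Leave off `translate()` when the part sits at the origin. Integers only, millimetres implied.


translate([250, 276, 431]) cube([1611, 384, 48]);
translate([250, 276, 0]) cube([80, 80, 431]);
translate([250, 580, 0]) cube([80, 80, 431]);
translate([1781, 276, 0]) cube([80, 80, 431]);
translate([1781, 580, 0]) cube([80, 80, 431]);


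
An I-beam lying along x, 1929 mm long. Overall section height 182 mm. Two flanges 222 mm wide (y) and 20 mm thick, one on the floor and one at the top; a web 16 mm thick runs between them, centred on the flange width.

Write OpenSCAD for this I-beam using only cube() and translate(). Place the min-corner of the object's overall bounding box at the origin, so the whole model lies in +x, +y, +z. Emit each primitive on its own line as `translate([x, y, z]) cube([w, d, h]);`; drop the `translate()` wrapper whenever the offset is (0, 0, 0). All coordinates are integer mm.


cube([1929, 222, 20]);
translate([0, 103, 20]) cube([1929, 16, 142]);
translate([0, 0, 162]) cube([1929, 222, 20]);


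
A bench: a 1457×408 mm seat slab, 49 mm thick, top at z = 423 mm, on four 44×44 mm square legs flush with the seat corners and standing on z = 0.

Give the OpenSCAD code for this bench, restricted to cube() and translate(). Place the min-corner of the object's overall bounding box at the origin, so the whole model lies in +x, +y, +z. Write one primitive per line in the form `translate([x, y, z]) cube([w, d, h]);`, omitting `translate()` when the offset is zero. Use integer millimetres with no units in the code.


// leg_h = 423 − 49 = 374
translate([0, 0, 374]) cube([1457, 408, 49]);
cube([44, 44, 374]);
translate([0, 364, 0]) cube([44, 44, 374]);
translate([1413, 0, 0]) cube([44, 44, 374]);
translate([1413, 364, 0]) cube([44, 44, 374]);


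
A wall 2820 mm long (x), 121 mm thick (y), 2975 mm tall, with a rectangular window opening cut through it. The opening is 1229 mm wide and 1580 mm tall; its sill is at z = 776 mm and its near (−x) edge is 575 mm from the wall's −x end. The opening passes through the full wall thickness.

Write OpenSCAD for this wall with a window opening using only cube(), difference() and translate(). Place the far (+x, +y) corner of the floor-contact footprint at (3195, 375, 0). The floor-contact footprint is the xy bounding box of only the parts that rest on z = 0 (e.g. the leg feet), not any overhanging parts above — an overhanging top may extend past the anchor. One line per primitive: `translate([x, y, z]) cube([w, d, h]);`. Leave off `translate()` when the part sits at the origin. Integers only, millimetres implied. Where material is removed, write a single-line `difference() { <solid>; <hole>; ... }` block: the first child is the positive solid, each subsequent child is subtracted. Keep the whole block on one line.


difference() { translate([375, 254, 0]) cube([2820, 121, 2975]); translate([950, 254, 776]) cube([1229, 121, 1580]); }


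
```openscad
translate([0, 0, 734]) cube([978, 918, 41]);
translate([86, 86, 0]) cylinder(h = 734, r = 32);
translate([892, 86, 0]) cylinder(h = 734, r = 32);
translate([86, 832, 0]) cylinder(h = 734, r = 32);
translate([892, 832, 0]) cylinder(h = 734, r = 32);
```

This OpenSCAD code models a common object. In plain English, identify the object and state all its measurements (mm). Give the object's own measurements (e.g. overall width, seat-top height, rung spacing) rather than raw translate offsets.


A table: top 978 mm (x) × 918 mm (y), 41 mm thick, upper face at z = 775 mm, on four round legs of 64 mm diameter, each leg's bounding box inset 54 mm from the nearest pair of top edges from z = 0 to the bottom of the top.


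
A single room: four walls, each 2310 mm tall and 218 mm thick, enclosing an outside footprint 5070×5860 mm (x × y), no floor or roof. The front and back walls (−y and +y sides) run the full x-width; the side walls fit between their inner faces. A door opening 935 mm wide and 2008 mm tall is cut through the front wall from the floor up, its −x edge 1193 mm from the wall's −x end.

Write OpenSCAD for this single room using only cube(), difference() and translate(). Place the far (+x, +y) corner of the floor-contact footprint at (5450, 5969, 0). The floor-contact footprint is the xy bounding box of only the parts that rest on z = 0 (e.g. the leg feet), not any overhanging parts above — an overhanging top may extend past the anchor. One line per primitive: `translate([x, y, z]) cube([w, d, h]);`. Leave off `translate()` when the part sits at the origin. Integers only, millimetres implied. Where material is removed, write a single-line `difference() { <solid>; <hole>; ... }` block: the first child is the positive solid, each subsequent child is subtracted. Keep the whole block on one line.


difference() { translate([380, 109, 0]) cube([5070, 218, 2310]); translate([1573, 109, 0]) cube([935, 218, 2008]); }
translate([380, 5751, 0]) cube([5070, 218, 2310]);
translate([380, 327, 0]) cube([218, 5424, 2310]);
translate([5232, 327, 0]) cube([218, 5424, 2310]);


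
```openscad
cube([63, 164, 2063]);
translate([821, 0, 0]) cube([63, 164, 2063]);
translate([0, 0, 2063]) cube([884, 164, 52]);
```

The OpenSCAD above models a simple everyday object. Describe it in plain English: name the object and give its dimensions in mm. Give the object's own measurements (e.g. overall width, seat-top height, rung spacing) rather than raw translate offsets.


A door frame. The clear opening is 758 mm wide and 2063 mm high. Two 63 mm wide jambs, 164 mm deep, stand either side of the opening from the floor to the top of the opening. A 52 mm thick head sits across the top of both jambs, spanning the full outside width of the frame.


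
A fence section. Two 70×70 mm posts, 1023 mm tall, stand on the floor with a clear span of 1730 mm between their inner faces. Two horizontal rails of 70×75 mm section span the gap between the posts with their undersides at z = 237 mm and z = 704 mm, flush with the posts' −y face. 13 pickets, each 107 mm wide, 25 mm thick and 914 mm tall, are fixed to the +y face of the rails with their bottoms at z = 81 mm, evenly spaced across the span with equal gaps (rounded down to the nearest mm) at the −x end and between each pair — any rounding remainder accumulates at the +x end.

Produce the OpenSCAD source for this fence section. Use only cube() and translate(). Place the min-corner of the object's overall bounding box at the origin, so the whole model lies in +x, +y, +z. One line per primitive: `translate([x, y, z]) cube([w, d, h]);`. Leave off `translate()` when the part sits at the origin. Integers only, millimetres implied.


cube([70, 70, 1023]);
translate([1800, 0, 0]) cube([70, 70, 1023]);
translate([70, 0, 237]) cube([1730, 70, 75]);
translate([70, 0, 704]) cube([1730, 70, 75]);
translate([94, 70, 81]) cube([107, 25, 914]);
translate([225, 70, 81]) cube([107, 25, 914]);
translate([356, 70, 81]) cube([107, 25, 914]);
translate([487, 70, 81]) cube([107, 25, 914]);
translate([618, 70, 81]) cube([107, 25, 914]);
translate([749, 70, 81]) cube([107, 25, 914]);
translate([880, 70, 81]) cube([107, 25, 914]);
translate([1011, 70, 81]) cube([107, 25, 914]);
translate([1142, 70, 81]) cube([107, 25, 914]);
translate([1273, 70, 81]) cube([107, 25, 914]);
translate([1404, 70, 81]) cube([107, 25, 914]);
translate([1535, 70, 81]) cube([107, 25, 914]);
translate([1666, 70, 81]) cube([107, 25, 914]);


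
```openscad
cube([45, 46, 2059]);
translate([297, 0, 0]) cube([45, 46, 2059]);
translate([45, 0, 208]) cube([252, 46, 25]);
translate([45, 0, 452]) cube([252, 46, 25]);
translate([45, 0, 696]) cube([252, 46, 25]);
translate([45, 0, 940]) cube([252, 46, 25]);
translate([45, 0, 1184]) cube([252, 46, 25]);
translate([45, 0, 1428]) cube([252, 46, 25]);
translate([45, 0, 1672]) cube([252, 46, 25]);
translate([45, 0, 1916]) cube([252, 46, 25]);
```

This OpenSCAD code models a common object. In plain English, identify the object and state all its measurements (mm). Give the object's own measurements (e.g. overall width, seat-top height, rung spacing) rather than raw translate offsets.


A straight ladder. Two 45×46 mm vertical rails, 2059 mm tall, stand 342 mm apart (outside-to-outside) with their front faces coplanar on the −y side. 8 rungs, each 46 mm deep and 25 mm tall, span between the inner faces of the rails, front faces flush with the rails. The lowest rung's underside is at z = 208 mm and rungs are spaced 244 mm apart (underside to underside).


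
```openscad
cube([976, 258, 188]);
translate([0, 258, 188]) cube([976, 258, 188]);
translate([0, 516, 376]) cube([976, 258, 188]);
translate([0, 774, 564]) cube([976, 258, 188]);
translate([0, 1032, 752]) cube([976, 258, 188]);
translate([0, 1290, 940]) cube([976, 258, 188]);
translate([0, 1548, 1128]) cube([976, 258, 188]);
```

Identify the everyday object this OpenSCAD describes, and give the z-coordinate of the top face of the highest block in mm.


A staircase. The total rise is 1316 mm.

7 identical blocks, each offset up and back from the previous — a staircase. Each step is 188 mm tall and there are 7 of them, so the total rise is 7 × 188 = 1316 mm.


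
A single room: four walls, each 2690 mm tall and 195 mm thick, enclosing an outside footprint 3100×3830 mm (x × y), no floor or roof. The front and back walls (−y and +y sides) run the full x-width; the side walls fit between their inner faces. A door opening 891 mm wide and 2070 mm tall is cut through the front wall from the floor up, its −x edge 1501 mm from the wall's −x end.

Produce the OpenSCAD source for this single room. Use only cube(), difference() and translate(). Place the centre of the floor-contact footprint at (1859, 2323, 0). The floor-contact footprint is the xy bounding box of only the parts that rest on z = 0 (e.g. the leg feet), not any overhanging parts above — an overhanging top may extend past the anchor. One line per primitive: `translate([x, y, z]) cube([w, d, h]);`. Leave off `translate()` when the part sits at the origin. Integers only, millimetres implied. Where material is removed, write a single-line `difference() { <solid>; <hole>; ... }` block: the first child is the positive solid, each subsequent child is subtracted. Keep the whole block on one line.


difference() { translate([309, 408, 0]) cube([3100, 195, 2690]); translate([1810, 408, 0]) cube([891, 195, 2070]); }
translate([309, 4043, 0]) cube([3100, 195, 2690]);
translate([309, 603, 0]) cube([195, 3440, 2690]);
translate([3214, 603, 0]) cube([195, 3440, 2690]);


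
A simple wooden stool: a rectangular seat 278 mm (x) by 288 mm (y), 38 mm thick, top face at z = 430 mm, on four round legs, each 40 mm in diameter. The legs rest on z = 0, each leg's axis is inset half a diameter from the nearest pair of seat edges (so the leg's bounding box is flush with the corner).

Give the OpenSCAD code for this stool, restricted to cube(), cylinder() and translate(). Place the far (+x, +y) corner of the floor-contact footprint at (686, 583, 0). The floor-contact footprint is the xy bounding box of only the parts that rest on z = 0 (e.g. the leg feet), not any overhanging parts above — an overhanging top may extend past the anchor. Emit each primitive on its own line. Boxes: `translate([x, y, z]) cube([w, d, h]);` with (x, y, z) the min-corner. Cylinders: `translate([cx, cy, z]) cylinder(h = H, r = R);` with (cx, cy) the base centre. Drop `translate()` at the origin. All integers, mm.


// leg_h = 430 - 38 = 392
translate([408, 295, 392]) cube([278, 288, 38]);
translate([428, 315, 0]) cylinder(h = 392, r = 20);
translate([666, 315, 0]) cylinder(h = 392, r = 20);
translate([428, 563, 0]) cylinder(h = 392, r = 20);
translate([666, 563, 0]) cylinder(h = 392, r = 20);


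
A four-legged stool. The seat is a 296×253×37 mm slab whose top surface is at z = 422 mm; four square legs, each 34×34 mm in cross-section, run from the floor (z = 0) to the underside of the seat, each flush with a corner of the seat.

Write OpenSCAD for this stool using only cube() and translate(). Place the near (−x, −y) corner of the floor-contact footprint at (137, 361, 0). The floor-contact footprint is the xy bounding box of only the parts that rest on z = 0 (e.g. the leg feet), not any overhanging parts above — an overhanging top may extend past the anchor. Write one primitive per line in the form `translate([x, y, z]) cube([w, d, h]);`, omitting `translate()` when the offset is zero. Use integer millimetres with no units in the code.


translate([137, 361, 385]) cube([296, 253, 37]);
translate([137, 361, 0]) cube([34, 34, 385]);
translate([399, 361, 0]) cube([34, 34, 385]);
translate([137, 580, 0]) cube([34, 34, 385]);
translate([399, 580, 0]) cube([34, 34, 385]);


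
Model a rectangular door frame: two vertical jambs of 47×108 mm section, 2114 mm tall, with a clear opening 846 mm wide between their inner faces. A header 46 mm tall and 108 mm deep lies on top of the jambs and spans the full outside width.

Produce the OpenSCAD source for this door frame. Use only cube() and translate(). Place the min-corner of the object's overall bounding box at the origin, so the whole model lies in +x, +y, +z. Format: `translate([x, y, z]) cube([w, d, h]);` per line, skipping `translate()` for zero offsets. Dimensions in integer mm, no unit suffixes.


cube([47, 108, 2114]);
translate([893, 0, 0]) cube([47, 108, 2114]);
translate([0, 0, 2114]) cube([940, 108, 46]);


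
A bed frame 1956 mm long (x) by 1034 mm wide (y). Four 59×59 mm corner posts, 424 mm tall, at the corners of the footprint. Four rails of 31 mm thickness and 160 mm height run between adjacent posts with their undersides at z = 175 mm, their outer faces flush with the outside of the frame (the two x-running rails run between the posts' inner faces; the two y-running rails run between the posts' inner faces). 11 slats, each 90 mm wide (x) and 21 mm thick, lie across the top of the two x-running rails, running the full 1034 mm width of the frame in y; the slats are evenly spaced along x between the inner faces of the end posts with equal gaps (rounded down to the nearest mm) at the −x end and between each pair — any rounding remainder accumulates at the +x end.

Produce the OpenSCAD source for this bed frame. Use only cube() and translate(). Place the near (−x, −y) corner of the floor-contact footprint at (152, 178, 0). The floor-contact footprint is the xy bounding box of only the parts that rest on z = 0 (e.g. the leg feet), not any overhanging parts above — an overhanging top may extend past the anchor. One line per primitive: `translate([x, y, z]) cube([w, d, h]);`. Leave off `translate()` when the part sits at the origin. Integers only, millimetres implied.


// slat z = rail_z + rail_h = 175 + 160 = 335
// slat gap = ⌊(1838 − 11·90) / 12⌋ = 70
translate([152, 178, 0]) cube([59, 59, 424]);
translate([152, 1153, 0]) cube([59, 59, 424]);
translate([2049, 178, 0]) cube([59, 59, 424]);
translate([2049, 1153, 0]) cube([59, 59, 424]);
translate([211, 178, 175]) cube([1838, 31, 160]);
translate([211, 1181, 175]) cube([1838, 31, 160]);
translate([152, 237, 175]) cube([31, 916, 160]);
translate([2077, 237, 175]) cube([31, 916, 160]);
translate([281, 178, 335]) cube([90, 1034, 21]);
translate([441, 178, 335]) cube([90, 1034, 21]);
translate([601, 178, 335]) cube([90, 1034, 21]);
translate([761, 178, 335]) cube([90, 1034, 21]);
translate([921, 178, 335]) cube([90, 1034, 21]);
translate([1081, 178, 335]) cube([90, 1034, 21]);
translate([1241, 178, 335]) cube([90, 1034, 21]);
translate([1401, 178, 335]) cube([90, 1034, 21]);
translate([1561, 178, 335]) cube([90, 1034, 21]);
translate([1721, 178, 335]) cube([90, 1034, 21]);
translate([1881, 178, 335]) cube([90, 1034, 21]);
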